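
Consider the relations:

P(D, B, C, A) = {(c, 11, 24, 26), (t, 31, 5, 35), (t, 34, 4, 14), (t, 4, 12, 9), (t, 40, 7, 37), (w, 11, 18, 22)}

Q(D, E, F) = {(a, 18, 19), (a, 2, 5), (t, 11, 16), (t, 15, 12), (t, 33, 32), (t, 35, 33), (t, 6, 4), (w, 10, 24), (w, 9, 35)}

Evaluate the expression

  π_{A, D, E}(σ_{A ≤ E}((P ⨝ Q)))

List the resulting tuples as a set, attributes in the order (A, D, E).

{(14, t, 15), (14, t, 33), (14, t, 35), (35, t, 35), (9, t, 11), (9, t, 15), (9, t, 33), (9, t, 35)}

P ⋈ Q (natural join on D): {(t, 31, 5, 35, 11, 16), (t, 31, 5, 35, 15, 12), (t, 31, 5, 35, 33, 32), (t, 31, 5, 35, 35, 33), (t, 31, 5, 35, 6, 4), (t, 34, 4, 14, 11, 16), (t, 34, 4, 14, 15, 12), (t, 34, 4, 14, 33, 32), (t, 34, 4, 14, 35, 33), (t, 34, 4, 14, 6, 4), (t, 4, 12, 9, 11, 16), (t, 4, 12, 9, 15, 12), (t, 4, 12, 9, 33, 32), (t, 4, 12, 9, 35, 33), (t, 4, 12, 9, 6, 4), (t, 40, 7, 37, 11, 16), (t, 40, 7, 37, 15, 12), (t, 40, 7, 37, 33, 32), (t, 40, 7, 37, 35, 33), (t, 40, 7, 37, 6, 4), (w, 11, 18, 22, 10, 24), (w, 11, 18, 22, 9, 35)}
Filtering on A ≤ E leaves {(t, 31, 5, 35, 35, 33), (t, 34, 4, 14, 15, 12), (t, 34, 4, 14, 33, 32), (t, 34, 4, 14, 35, 33), (t, 4, 12, 9, 11, 16), (t, 4, 12, 9, 15, 12), (t, 4, 12, 9, 33, 32), (t, 4, 12, 9, 35, 33)}.
π_{A, D, E} gives {(14, t, 15), (14, t, 33), (14, t, 35), (35, t, 35), (9, t, 11), (9, t, 15), (9, t, 33), (9, t, 35)}.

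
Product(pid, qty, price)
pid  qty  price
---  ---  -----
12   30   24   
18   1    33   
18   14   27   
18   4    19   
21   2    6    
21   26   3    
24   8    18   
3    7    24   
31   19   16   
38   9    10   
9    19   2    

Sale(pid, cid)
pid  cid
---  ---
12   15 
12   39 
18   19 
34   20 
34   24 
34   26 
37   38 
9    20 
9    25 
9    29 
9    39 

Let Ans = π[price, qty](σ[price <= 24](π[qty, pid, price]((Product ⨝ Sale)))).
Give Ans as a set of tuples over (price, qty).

{(19, 4), (2, 19), (24, 30)}

Joining Product and Sale on pid yields {(12, 30, 24, 15), (12, 30, 24, 39), (18, 1, 33, 19), (18, 14, 27, 19), (18, 4, 19, 19), (9, 19, 2, 20), (9, 19, 2, 25), (9, 19, 2, 29), (9, 19, 2, 39)}.
π[qty, pid, price]: project onto (qty, pid, price) (4 duplicate(s) eliminated) → {(1, 18, 33), (14, 18, 27), (19, 9, 2), (30, 12, 24), (4, 18, 19)}
Apply σ_{price <= 24}; surviving tuples: {(19, 9, 2), (30, 12, 24), (4, 18, 19)}
π[price, qty]: project onto (price, qty) → {(19, 4), (2, 19), (24, 30)}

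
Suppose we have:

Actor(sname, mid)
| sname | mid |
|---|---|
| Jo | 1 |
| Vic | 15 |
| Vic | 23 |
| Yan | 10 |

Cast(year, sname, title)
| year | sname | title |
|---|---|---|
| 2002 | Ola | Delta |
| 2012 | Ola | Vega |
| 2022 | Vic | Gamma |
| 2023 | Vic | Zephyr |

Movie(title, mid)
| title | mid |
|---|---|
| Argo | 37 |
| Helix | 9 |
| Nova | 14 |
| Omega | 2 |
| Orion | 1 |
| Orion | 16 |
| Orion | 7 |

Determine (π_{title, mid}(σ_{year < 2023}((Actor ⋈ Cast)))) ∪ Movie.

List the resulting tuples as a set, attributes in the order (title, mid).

{(Argo, 37), (Gamma, 15), (Gamma, 23), (Helix, 9), (Nova, 14), (Omega, 2), (Orion, 1), (Orion, 16), (Orion, 7)}

Joining Actor and Cast on sname yields {(Vic, 15, 2022, Gamma), (Vic, 15, 2023, Zephyr), (Vic, 23, 2022, Gamma), (Vic, 23, 2023, Zephyr)}.
Selection year < 2023: {(Vic, 15, 2022, Gamma), (Vic, 23, 2022, Gamma)}
Keep only column(s) title, mid: {(Gamma, 15), (Gamma, 23)}
Taking the union: {(Argo, 37), (Gamma, 15), (Gamma, 23), (Helix, 9), (Nova, 14), (Omega, 2), (Orion, 1), (Orion, 16), (Orion, 7)}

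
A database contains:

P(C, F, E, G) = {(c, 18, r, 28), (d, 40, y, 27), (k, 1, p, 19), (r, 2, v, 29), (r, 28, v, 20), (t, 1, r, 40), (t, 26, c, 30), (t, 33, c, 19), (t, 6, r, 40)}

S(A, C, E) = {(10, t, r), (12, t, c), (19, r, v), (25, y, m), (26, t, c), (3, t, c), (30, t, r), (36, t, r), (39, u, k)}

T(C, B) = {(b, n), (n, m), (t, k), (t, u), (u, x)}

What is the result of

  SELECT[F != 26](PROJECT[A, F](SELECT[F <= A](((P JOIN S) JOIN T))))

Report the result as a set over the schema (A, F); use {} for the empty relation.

{(10, 1), (10, 6), (30, 1), (30, 6), (36, 1), (36, 6)}

P ⋈ S (natural join on C, E): {(r, 2, v, 29, 19), (r, 28, v, 20, 19), (t, 1, r, 40, 10), (t, 1, r, 40, 30), (t, 1, r, 40, 36), (t, 26, c, 30, 12), (t, 26, c, 30, 26), (t, 26, c, 30, 3), (t, 33, c, 19, 12), (t, 33, c, 19, 26), (t, 33, c, 19, 3), (t, 6, r, 40, 10), (t, 6, r, 40, 30), (t, 6, r, 40, 36)}
(P JOIN S) ⋈ T (natural join on C): {(t, 1, r, 40, 10, k), (t, 1, r, 40, 10, u), (t, 1, r, 40, 30, k), (t, 1, r, 40, 30, u), (t, 1, r, 40, 36, k), (t, 1, r, 40, 36, u), (t, 26, c, 30, 12, k), (t, 26, c, 30, 12, u), (t, 26, c, 30, 26, k), (t, 26, c, 30, 26, u), (t, 26, c, 30, 3, k), (t, 26, c, 30, 3, u), (t, 33, c, 19, 12, k), (t, 33, c, 19, 12, u), (t, 33, c, 19, 26, k), (t, 33, c, 19, 26, u), (t, 33, c, 19, 3, k), (t, 33, c, 19, 3, u), (t, 6, r, 40, 10, k), (t, 6, r, 40, 10, u), (t, 6, r, 40, 30, k), (t, 6, r, 40, 30, u), (t, 6, r, 40, 36, k), (t, 6, r, 40, 36, u)}
σ[F <= A]: keep tuples satisfying F <= A → {(t, 1, r, 40, 10, k), (t, 1, r, 40, 10, u), (t, 1, r, 40, 30, k), (t, 1, r, 40, 30, u), (t, 1, r, 40, 36, k), (t, 1, r, 40, 36, u), (t, 26, c, 30, 26, k), (t, 26, c, 30, 26, u), (t, 6, r, 40, 10, k), (t, 6, r, 40, 10, u), (t, 6, r, 40, 30, k), (t, 6, r, 40, 30, u), (t, 6, r, 40, 36, k), (t, 6, r, 40, 36, u)}
Keep only column(s) A, F (7 duplicate(s) eliminated): {(10, 1), (10, 6), (26, 26), (30, 1), (30, 6), (36, 1), (36, 6)}
σ[F != 26]: keep tuples satisfying F != 26 → {(10, 1), (10, 6), (30, 1), (30, 6), (36, 1), (36, 6)}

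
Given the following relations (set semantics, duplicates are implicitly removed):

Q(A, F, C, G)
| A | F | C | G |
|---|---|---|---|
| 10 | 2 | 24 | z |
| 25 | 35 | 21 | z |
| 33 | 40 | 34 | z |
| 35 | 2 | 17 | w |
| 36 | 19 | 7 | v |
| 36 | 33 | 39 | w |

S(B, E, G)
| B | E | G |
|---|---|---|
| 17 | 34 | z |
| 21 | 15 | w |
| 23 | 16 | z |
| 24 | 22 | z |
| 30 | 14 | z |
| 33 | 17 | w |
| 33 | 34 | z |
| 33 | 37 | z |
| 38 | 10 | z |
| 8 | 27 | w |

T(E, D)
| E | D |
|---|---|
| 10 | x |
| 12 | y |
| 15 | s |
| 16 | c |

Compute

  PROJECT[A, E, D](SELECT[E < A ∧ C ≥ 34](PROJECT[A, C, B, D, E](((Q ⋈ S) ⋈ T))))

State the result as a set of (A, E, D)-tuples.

{(33, 10, x), (33, 16, c), (36, 15, s)}

Q ⋈ S (natural join on G): {(10, 2, 24, z, 17, 34), (10, 2, 24, z, 23, 16), (10, 2, 24, z, 24, 22), (10, 2, 24, z, 30, 14), (10, 2, 24, z, 33, 34), (10, 2, 24, z, 33, 37), (10, 2, 24, z, 38, 10), (25, 35, 21, z, 17, 34), (25, 35, 21, z, 23, 16), (25, 35, 21, z, 24, 22), (25, 35, 21, z, 30, 14), (25, 35, 21, z, 33, 34), (25, 35, 21, z, 33, 37), (25, 35, 21, z, 38, 10), (33, 40, 34, z, 17, 34), (33, 40, 34, z, 23, 16), (33, 40, 34, z, 24, 22), (33, 40, 34, z, 30, 14), (33, 40, 34, z, 33, 34), (33, 40, 34, z, 33, 37), (33, 40, 34, z, 38, 10), (35, 2, 17, w, 21, 15), (35, 2, 17, w, 33, 17), (35, 2, 17, w, 8, 27), (36, 33, 39, w, 21, 15), (36, 33, 39, w, 33, 17), (36, 33, 39, w, 8, 27)}
(Q ⋈ S) ⋈ T (natural join on E): {(10, 2, 24, z, 23, 16, c), (10, 2, 24, z, 38, 10, x), (25, 35, 21, z, 23, 16, c), (25, 35, 21, z, 38, 10, x), (33, 40, 34, z, 23, 16, c), (33, 40, 34, z, 38, 10, x), (35, 2, 17, w, 21, 15, s), (36, 33, 39, w, 21, 15, s)}
Projecting to A, C, B, D, E: {(10, 24, 23, c, 16), (10, 24, 38, x, 10), (25, 21, 23, c, 16), (25, 21, 38, x, 10), (33, 34, 23, c, 16), (33, 34, 38, x, 10), (35, 17, 21, s, 15), (36, 39, 21, s, 15)}
Apply σ_{E < A ∧ C ≥ 34}; surviving tuples: {(33, 34, 23, c, 16), (33, 34, 38, x, 10), (36, 39, 21, s, 15)}
Projecting to A, E, D: {(33, 10, x), (33, 16, c), (36, 15, s)}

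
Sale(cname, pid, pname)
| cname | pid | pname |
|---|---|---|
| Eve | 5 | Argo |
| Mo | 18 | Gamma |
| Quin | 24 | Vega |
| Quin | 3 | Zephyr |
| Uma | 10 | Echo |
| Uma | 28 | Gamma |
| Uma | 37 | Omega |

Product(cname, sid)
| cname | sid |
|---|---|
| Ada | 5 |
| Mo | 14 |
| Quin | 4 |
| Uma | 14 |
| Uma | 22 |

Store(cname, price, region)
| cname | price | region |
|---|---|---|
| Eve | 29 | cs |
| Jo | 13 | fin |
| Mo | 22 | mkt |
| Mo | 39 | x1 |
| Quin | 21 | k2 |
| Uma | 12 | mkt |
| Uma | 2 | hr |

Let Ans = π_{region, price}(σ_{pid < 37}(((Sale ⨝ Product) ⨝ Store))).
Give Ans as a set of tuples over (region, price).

Joining Sale and Product on cname yields {(Mo, 18, Gamma, 14), (Quin, 24, Vega, 4), (Quin, 3, Zephyr, 4), (Uma, 10, Echo, 14), (Uma, 10, Echo, 22), (Uma, 28, Gamma, 14), (Uma, 28, Gamma, 22), (Uma, 37, Omega, 14), (Uma, 37, Omega, 22)}.
Joining (Sale ⨝ Product) and Store on cname yields {(Mo, 18, Gamma, 14, 22, mkt), (Mo, 18, Gamma, 14, 39, x1), (Quin, 24, Vega, 4, 21, k2), (Quin, 3, Zephyr, 4, 21, k2), (Uma, 10, Echo, 14, 12, mkt), (Uma, 10, Echo, 14, 2, hr), (Uma, 10, Echo, 22, 12, mkt), (Uma, 10, Echo, 22, 2, hr), (Uma, 28, Gamma, 14, 12, mkt), (Uma, 28, Gamma, 14, 2, hr), (Uma, 28, Gamma, 22, 12, mkt), (Uma, 28, Gamma, 22, 2, hr), (Uma, 37, Omega, 14, 12, mkt), (Uma, 37, Omega, 14, 2, hr), (Uma, 37, Omega, 22, 12, mkt), (Uma, 37, Omega, 22, 2, hr)}.
Selection pid < 37: {(Mo, 18, Gamma, 14, 22, mkt), (Mo, 18, Gamma, 14, 39, x1), (Quin, 24, Vega, 4, 21, k2), (Quin, 3, Zephyr, 4, 21, k2), (Uma, 10, Echo, 14, 12, mkt), (Uma, 10, Echo, 14, 2, hr), (Uma, 10, Echo, 22, 12, mkt), (Uma, 10, Echo, 22, 2, hr), (Uma, 28, Gamma, 14, 12, mkt), (Uma, 28, Gamma, 14, 2, hr), (Uma, 28, Gamma, 22, 12, mkt), (Uma, 28, Gamma, 22, 2, hr)}
π[region, price]: project onto (region, price) (7 duplicate(s) eliminated) → {(hr, 2), (k2, 21), (mkt, 12), (mkt, 22), (x1, 39)}

{(hr, 2), (k2, 21), (mkt, 12), (mkt, 22), (x1, 39)}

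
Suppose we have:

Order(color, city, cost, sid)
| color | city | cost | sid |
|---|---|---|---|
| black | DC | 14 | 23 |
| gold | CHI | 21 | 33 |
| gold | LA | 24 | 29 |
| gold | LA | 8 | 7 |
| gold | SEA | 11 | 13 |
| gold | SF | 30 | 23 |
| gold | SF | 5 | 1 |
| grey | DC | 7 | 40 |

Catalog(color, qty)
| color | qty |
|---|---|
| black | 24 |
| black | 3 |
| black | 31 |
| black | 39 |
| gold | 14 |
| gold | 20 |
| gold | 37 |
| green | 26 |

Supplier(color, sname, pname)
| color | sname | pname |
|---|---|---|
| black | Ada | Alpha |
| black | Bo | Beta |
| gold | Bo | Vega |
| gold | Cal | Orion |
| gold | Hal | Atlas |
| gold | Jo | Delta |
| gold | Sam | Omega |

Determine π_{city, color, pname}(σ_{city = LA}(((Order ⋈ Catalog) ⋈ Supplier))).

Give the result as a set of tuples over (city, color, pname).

{(LA, gold, Atlas), (LA, gold, Delta), (LA, gold, Omega), (LA, gold, Orion), (LA, gold, Vega)}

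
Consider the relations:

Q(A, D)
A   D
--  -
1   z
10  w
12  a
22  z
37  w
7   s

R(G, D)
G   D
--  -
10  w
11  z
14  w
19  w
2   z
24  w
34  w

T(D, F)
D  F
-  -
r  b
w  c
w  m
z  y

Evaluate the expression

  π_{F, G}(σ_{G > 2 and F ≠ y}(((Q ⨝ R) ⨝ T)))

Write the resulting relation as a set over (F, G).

Natural join on D: {(1, z, 11), (1, z, 2), (10, w, 10), (10, w, 14), (10, w, 19), (10, w, 24), (10, w, 34), (22, z, 11), (22, z, 2), (37, w, 10), (37, w, 14), (37, w, 19), (37, w, 24), (37, w, 34)}
Natural join on D: {(1, z, 11, y), (1, z, 2, y), (10, w, 10, c), (10, w, 10, m), (10, w, 14, c), (10, w, 14, m), (10, w, 19, c), (10, w, 19, m), (10, w, 24, c), (10, w, 24, m), (10, w, 34, c), (10, w, 34, m), (22, z, 11, y), (22, z, 2, y), (37, w, 10, c), (37, w, 10, m), (37, w, 14, c), (37, w, 14, m), (37, w, 19, c), (37, w, 19, m), (37, w, 24, c), (37, w, 24, m), (37, w, 34, c), (37, w, 34, m)}
σ[G > 2 and F ≠ y]: keep tuples satisfying G > 2 and F ≠ y → {(10, w, 10, c), (10, w, 10, m), (10, w, 14, c), (10, w, 14, m), (10, w, 19, c), (10, w, 19, m), (10, w, 24, c), (10, w, 24, m), (10, w, 34, c), (10, w, 34, m), (37, w, 10, c), (37, w, 10, m), (37, w, 14, c), (37, w, 14, m), (37, w, 19, c), (37, w, 19, m), (37, w, 24, c), (37, w, 24, m), (37, w, 34, c), (37, w, 34, m)}
π[F, G]: project onto (F, G) (10 duplicate(s) eliminated) → {(c, 10), (c, 14), (c, 19), (c, 24), (c, 34), (m, 10), (m, 14), (m, 19), (m, 24), (m, 34)}

{(c, 10), (c, 14), (c, 19), (c, 24), (c, 34), (m, 10), (m, 14), (m, 19), (m, 24), (m, 34)}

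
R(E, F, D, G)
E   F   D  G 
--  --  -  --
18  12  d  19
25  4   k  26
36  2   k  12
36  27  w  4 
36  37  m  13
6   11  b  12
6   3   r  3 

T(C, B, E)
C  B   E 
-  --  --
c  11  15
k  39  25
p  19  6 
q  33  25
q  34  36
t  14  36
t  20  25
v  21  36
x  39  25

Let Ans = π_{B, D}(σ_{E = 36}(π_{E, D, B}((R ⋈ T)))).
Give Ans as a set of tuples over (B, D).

{(14, k), (14, m), (14, w), (21, k), (21, m), (21, w), (34, k), (34, m), (34, w)}

Joining R and T on E yields {(25, 4, k, 26, k, 39), (25, 4, k, 26, q, 33), (25, 4, k, 26, t, 20), (25, 4, k, 26, x, 39), (36, 2, k, 12, q, 34), (36, 2, k, 12, t, 14), (36, 2, k, 12, v, 21), (36, 27, w, 4, q, 34), (36, 27, w, 4, t, 14), (36, 27, w, 4, v, 21), (36, 37, m, 13, q, 34), (36, 37, m, 13, t, 14), (36, 37, m, 13, v, 21), (6, 11, b, 12, p, 19), (6, 3, r, 3, p, 19)}.
π_{E, D, B} gives {(25, k, 20), (25, k, 33), (25, k, 39), (36, k, 14), (36, k, 21), (36, k, 34), (36, m, 14), (36, m, 21), (36, m, 34), (36, w, 14), (36, w, 21), (36, w, 34), (6, b, 19), (6, r, 19)} (1 duplicate(s) eliminated).
Selection E = 36: {(36, k, 14), (36, k, 21), (36, k, 34), (36, m, 14), (36, m, 21), (36, m, 34), (36, w, 14), (36, w, 21), (36, w, 34)}
π_{B, D} gives {(14, k), (14, m), (14, w), (21, k), (21, m), (21, w), (34, k), (34, m), (34, w)}.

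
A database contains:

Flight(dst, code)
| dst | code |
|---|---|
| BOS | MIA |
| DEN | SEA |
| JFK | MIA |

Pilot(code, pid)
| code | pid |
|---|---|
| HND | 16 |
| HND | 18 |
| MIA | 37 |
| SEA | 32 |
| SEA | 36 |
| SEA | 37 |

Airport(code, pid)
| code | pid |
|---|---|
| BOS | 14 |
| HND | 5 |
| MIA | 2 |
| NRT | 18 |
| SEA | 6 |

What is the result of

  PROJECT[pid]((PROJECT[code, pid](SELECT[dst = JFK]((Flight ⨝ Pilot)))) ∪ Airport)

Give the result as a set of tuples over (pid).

Joining Flight and Pilot on code yields {(BOS, MIA, 37), (DEN, SEA, 32), (DEN, SEA, 36), (DEN, SEA, 37), (JFK, MIA, 37)}.
Filtering on dst = JFK leaves {(JFK, MIA, 37)}.
π_{code, pid} gives {(MIA, 37)}.
Union: {(MIA, 37)} with {(BOS, 14), (HND, 5), (MIA, 2), (NRT, 18), (SEA, 6)} → {(BOS, 14), (HND, 5), (MIA, 2), (MIA, 37), (NRT, 18), (SEA, 6)}
π_{pid} gives {14, 18, 2, 37, 5, 6}.

{14, 18, 2, 37, 5, 6}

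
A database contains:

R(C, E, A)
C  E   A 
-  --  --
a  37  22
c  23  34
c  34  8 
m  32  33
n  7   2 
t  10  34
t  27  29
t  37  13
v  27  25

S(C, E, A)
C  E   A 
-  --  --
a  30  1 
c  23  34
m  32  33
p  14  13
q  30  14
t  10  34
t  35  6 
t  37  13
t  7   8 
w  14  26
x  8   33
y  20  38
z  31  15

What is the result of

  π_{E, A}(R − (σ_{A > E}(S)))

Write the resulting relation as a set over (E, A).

{(27, 25), (27, 29), (34, 8), (37, 13), (37, 22), (7, 2)}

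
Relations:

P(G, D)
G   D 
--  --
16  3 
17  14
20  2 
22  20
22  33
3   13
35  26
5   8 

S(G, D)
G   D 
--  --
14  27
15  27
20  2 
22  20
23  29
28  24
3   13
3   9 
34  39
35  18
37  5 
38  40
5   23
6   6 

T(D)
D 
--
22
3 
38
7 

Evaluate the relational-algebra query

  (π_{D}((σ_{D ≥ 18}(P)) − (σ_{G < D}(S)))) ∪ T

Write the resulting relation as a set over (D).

{20, 22, 26, 3, 33, 38, 7}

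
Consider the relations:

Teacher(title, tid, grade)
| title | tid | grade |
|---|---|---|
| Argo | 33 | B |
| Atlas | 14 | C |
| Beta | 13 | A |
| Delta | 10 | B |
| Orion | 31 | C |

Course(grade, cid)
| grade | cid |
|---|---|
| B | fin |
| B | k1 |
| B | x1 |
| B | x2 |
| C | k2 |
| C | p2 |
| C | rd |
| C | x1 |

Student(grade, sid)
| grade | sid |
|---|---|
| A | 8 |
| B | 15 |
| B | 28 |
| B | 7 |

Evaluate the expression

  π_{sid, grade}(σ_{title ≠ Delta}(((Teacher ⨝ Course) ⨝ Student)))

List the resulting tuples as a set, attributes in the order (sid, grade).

Teacher ⋈ Course (natural join on grade): {(Argo, 33, B, fin), (Argo, 33, B, k1), (Argo, 33, B, x1), (Argo, 33, B, x2), (Atlas, 14, C, k2), (Atlas, 14, C, p2), (Atlas, 14, C, rd), (Atlas, 14, C, x1), (Delta, 10, B, fin), (Delta, 10, B, k1), (Delta, 10, B, x1), (Delta, 10, B, x2), (Orion, 31, C, k2), (Orion, 31, C, p2), (Orion, 31, C, rd), (Orion, 31, C, x1)}
(Teacher ⨝ Course) ⋈ Student (natural join on grade): {(Argo, 33, B, fin, 15), (Argo, 33, B, fin, 28), (Argo, 33, B, fin, 7), (Argo, 33, B, k1, 15), (Argo, 33, B, k1, 28), (Argo, 33, B, k1, 7), (Argo, 33, B, x1, 15), (Argo, 33, B, x1, 28), (Argo, 33, B, x1, 7), (Argo, 33, B, x2, 15), (Argo, 33, B, x2, 28), (Argo, 33, B, x2, 7), (Delta, 10, B, fin, 15), (Delta, 10, B, fin, 28), (Delta, 10, B, fin, 7), (Delta, 10, B, k1, 15), (Delta, 10, B, k1, 28), (Delta, 10, B, k1, 7), (Delta, 10, B, x1, 15), (Delta, 10, B, x1, 28), (Delta, 10, B, x1, 7), (Delta, 10, B, x2, 15), (Delta, 10, B, x2, 28), (Delta, 10, B, x2, 7)}
Selection title ≠ Delta: {(Argo, 33, B, fin, 15), (Argo, 33, B, fin, 28), (Argo, 33, B, fin, 7), (Argo, 33, B, k1, 15), (Argo, 33, B, k1, 28), (Argo, 33, B, k1, 7), (Argo, 33, B, x1, 15), (Argo, 33, B, x1, 28), (Argo, 33, B, x1, 7), (Argo, 33, B, x2, 15), (Argo, 33, B, x2, 28), (Argo, 33, B, x2, 7)}
Keep only column(s) sid, grade (9 duplicate(s) eliminated): {(15, B), (28, B), (7, B)}

{(15, B), (28, B), (7, B)}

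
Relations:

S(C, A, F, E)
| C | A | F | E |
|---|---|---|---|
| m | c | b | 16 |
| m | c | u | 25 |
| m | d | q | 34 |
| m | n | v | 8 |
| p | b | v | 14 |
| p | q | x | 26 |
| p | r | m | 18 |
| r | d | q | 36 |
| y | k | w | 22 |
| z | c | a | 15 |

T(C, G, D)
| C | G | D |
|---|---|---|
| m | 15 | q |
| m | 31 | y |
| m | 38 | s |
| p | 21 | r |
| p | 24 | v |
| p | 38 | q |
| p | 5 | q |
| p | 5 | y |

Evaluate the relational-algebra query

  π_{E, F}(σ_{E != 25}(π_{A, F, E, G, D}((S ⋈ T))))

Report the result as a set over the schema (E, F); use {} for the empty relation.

{(14, v), (16, b), (18, m), (26, x), (34, q), (8, v)}

Joining S and T on C yields {(m, c, b, 16, 15, q), (m, c, b, 16, 31, y), (m, c, b, 16, 38, s), (m, c, u, 25, 15, q), (m, c, u, 25, 31, y), (m, c, u, 25, 38, s), (m, d, q, 34, 15, q), (m, d, q, 34, 31, y), (m, d, q, 34, 38, s), (m, n, v, 8, 15, q), (m, n, v, 8, 31, y), (m, n, v, 8, 38, s), (p, b, v, 14, 21, r), (p, b, v, 14, 24, v), (p, b, v, 14, 38, q), (p, b, v, 14, 5, q), (p, b, v, 14, 5, y), (p, q, x, 26, 21, r), (p, q, x, 26, 24, v), (p, q, x, 26, 38, q), (p, q, x, 26, 5, q), (p, q, x, 26, 5, y), (p, r, m, 18, 21, r), (p, r, m, 18, 24, v), (p, r, m, 18, 38, q), (p, r, m, 18, 5, q), (p, r, m, 18, 5, y)}.
π_{A, F, E, G, D} gives {(b, v, 14, 21, r), (b, v, 14, 24, v), (b, v, 14, 38, q), (b, v, 14, 5, q), (b, v, 14, 5, y), (c, b, 16, 15, q), (c, b, 16, 31, y), (c, b, 16, 38, s), (c, u, 25, 15, q), (c, u, 25, 31, y), (c, u, 25, 38, s), (d, q, 34, 15, q), (d, q, 34, 31, y), (d, q, 34, 38, s), (n, v, 8, 15, q), (n, v, 8, 31, y), (n, v, 8, 38, s), (q, x, 26, 21, r), (q, x, 26, 24, v), (q, x, 26, 38, q), (q, x, 26, 5, q), (q, x, 26, 5, y), (r, m, 18, 21, r), (r, m, 18, 24, v), (r, m, 18, 38, q), (r, m, 18, 5, q), (r, m, 18, 5, y)}.
σ[E != 25]: keep tuples satisfying E != 25 → {(b, v, 14, 21, r), (b, v, 14, 24, v), (b, v, 14, 38, q), (b, v, 14, 5, q), (b, v, 14, 5, y), (c, b, 16, 15, q), (c, b, 16, 31, y), (c, b, 16, 38, s), (d, q, 34, 15, q), (d, q, 34, 31, y), (d, q, 34, 38, s), (n, v, 8, 15, q), (n, v, 8, 31, y), (n, v, 8, 38, s), (q, x, 26, 21, r), (q, x, 26, 24, v), (q, x, 26, 38, q), (q, x, 26, 5, q), (q, x, 26, 5, y), (r, m, 18, 21, r), (r, m, 18, 24, v), (r, m, 18, 38, q), (r, m, 18, 5, q), (r, m, 18, 5, y)}
π_{E, F} gives {(14, v), (16, b), (18, m), (26, x), (34, q), (8, v)} (18 duplicate(s) eliminated).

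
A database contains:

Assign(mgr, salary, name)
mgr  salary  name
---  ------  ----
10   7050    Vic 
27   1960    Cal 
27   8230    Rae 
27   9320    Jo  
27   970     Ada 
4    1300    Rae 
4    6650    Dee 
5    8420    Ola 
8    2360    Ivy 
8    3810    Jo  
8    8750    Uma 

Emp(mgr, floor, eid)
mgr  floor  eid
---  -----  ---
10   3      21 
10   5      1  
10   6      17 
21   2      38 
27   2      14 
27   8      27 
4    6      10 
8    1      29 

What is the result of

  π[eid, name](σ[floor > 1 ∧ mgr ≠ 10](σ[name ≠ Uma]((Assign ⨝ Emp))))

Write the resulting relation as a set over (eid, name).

{(10, Dee), (10, Rae), (14, Ada), (14, Cal), (14, Jo), (14, Rae), (27, Ada), (27, Cal), (27, Jo), (27, Rae)}

Joining Assign and Emp on mgr yields {(10, 7050, Vic, 3, 21), (10, 7050, Vic, 5, 1), (10, 7050, Vic, 6, 17), (27, 1960, Cal, 2, 14), (27, 1960, Cal, 8, 27), (27, 8230, Rae, 2, 14), (27, 8230, Rae, 8, 27), (27, 9320, Jo, 2, 14), (27, 9320, Jo, 8, 27), (27, 970, Ada, 2, 14), (27, 970, Ada, 8, 27), (4, 1300, Rae, 6, 10), (4, 6650, Dee, 6, 10), (8, 2360, Ivy, 1, 29), (8, 3810, Jo, 1, 29), (8, 8750, Uma, 1, 29)}.
Apply σ_{name ≠ Uma}; surviving tuples: {(10, 7050, Vic, 3, 21), (10, 7050, Vic, 5, 1), (10, 7050, Vic, 6, 17), (27, 1960, Cal, 2, 14), (27, 1960, Cal, 8, 27), (27, 8230, Rae, 2, 14), (27, 8230, Rae, 8, 27), (27, 9320, Jo, 2, 14), (27, 9320, Jo, 8, 27), (27, 970, Ada, 2, 14), (27, 970, Ada, 8, 27), (4, 1300, Rae, 6, 10), (4, 6650, Dee, 6, 10), (8, 2360, Ivy, 1, 29), (8, 3810, Jo, 1, 29)}
Apply σ_{floor > 1 ∧ mgr ≠ 10}; surviving tuples: {(27, 1960, Cal, 2, 14), (27, 1960, Cal, 8, 27), (27, 8230, Rae, 2, 14), (27, 8230, Rae, 8, 27), (27, 9320, Jo, 2, 14), (27, 9320, Jo, 8, 27), (27, 970, Ada, 2, 14), (27, 970, Ada, 8, 27), (4, 1300, Rae, 6, 10), (4, 6650, Dee, 6, 10)}
Projecting to eid, name: {(10, Dee), (10, Rae), (14, Ada), (14, Cal), (14, Jo), (14, Rae), (27, Ada), (27, Cal), (27, Jo), (27, Rae)}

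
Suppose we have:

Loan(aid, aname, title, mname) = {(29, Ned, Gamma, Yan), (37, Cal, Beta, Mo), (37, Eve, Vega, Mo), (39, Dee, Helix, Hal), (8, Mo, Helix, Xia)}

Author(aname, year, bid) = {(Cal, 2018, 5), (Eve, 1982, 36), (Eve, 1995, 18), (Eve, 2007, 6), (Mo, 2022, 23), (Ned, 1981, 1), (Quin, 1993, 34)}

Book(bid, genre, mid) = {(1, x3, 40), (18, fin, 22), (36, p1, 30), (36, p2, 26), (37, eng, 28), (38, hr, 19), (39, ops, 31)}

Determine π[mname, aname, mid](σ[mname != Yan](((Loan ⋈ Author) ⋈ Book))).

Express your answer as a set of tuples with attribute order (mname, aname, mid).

{(Mo, Eve, 22), (Mo, Eve, 26), (Mo, Eve, 30)}

Natural join on aname: {(29, Ned, Gamma, Yan, 1981, 1), (37, Cal, Beta, Mo, 2018, 5), (37, Eve, Vega, Mo, 1982, 36), (37, Eve, Vega, Mo, 1995, 18), (37, Eve, Vega, Mo, 2007, 6), (8, Mo, Helix, Xia, 2022, 23)}
Natural join on bid: {(29, Ned, Gamma, Yan, 1981, 1, x3, 40), (37, Eve, Vega, Mo, 1982, 36, p1, 30), (37, Eve, Vega, Mo, 1982, 36, p2, 26), (37, Eve, Vega, Mo, 1995, 18, fin, 22)}
σ[mname != Yan]: keep tuples satisfying mname != Yan → {(37, Eve, Vega, Mo, 1982, 36, p1, 30), (37, Eve, Vega, Mo, 1982, 36, p2, 26), (37, Eve, Vega, Mo, 1995, 18, fin, 22)}
Keep only column(s) mname, aname, mid: {(Mo, Eve, 22), (Mo, Eve, 26), (Mo, Eve, 30)}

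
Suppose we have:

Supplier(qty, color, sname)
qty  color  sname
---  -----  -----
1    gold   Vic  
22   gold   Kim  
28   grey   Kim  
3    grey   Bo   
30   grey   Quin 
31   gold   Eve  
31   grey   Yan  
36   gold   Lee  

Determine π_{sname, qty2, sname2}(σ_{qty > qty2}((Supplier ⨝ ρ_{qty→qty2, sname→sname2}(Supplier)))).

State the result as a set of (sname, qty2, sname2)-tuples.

ρ[qty→qty2, sname→sname2]: schema becomes (qty2, color, sname2); tuples unchanged.
Supplier ⋈ ρ_{qty→qty2, sname→sname2}(Supplier) (natural join on color): {(1, gold, Vic, 1, Vic), (1, gold, Vic, 22, Kim), (1, gold, Vic, 31, Eve), (1, gold, Vic, 36, Lee), (22, gold, Kim, 1, Vic), (22, gold, Kim, 22, Kim), (22, gold, Kim, 31, Eve), (22, gold, Kim, 36, Lee), (28, grey, Kim, 28, Kim), (28, grey, Kim, 3, Bo), (28, grey, Kim, 30, Quin), (28, grey, Kim, 31, Yan), (3, grey, Bo, 28, Kim), (3, grey, Bo, 3, Bo), (3, grey, Bo, 30, Quin), (3, grey, Bo, 31, Yan), (30, grey, Quin, 28, Kim), (30, grey, Quin, 3, Bo), (30, grey, Quin, 30, Quin), (30, grey, Quin, 31, Yan), (31, gold, Eve, 1, Vic), (31, gold, Eve, 22, Kim), (31, gold, Eve, 31, Eve), (31, gold, Eve, 36, Lee), (31, grey, Yan, 28, Kim), (31, grey, Yan, 3, Bo), (31, grey, Yan, 30, Quin), (31, grey, Yan, 31, Yan), (36, gold, Lee, 1, Vic), (36, gold, Lee, 22, Kim), (36, gold, Lee, 31, Eve), (36, gold, Lee, 36, Lee)}
Apply σ_{qty > qty2}; surviving tuples: {(22, gold, Kim, 1, Vic), (28, grey, Kim, 3, Bo), (30, grey, Quin, 28, Kim), (30, grey, Quin, 3, Bo), (31, gold, Eve, 1, Vic), (31, gold, Eve, 22, Kim), (31, grey, Yan, 28, Kim), (31, grey, Yan, 3, Bo), (31, grey, Yan, 30, Quin), (36, gold, Lee, 1, Vic), (36, gold, Lee, 22, Kim), (36, gold, Lee, 31, Eve)}
Projecting to sname, qty2, sname2: {(Eve, 1, Vic), (Eve, 22, Kim), (Kim, 1, Vic), (Kim, 3, Bo), (Lee, 1, Vic), (Lee, 22, Kim), (Lee, 31, Eve), (Quin, 28, Kim), (Quin, 3, Bo), (Yan, 28, Kim), (Yan, 3, Bo), (Yan, 30, Quin)}

{(Eve, 1, Vic), (Eve, 22, Kim), (Kim, 1, Vic), (Kim, 3, Bo), (Lee, 1, Vic), (Lee, 22, Kim), (Lee, 31, Eve), (Quin, 28, Kim), (Quin, 3, Bo), (Yan, 28, Kim), (Yan, 3, Bo), (Yan, 30, Quin)}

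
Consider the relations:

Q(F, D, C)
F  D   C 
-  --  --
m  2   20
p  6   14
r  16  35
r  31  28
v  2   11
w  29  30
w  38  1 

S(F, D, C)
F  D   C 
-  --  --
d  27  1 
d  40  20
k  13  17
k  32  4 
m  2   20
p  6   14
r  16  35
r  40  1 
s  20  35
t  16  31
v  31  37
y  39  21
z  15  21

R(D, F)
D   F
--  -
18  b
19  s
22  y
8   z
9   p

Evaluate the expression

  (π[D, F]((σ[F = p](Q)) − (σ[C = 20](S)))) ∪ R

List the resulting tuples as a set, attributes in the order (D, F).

{(18, b), (19, s), (22, y), (6, p), (8, z), (9, p)}

Filtering on F = p leaves {(p, 6, 14)}.
Filtering on C = 20 leaves {(d, 40, 20), (m, 2, 20)}.
Set difference of the two operands is {(p, 6, 14)}.
Keep only column(s) D, F: {(6, p)}
Set union of the two operands is {(18, b), (19, s), (22, y), (6, p), (8, z), (9, p)}.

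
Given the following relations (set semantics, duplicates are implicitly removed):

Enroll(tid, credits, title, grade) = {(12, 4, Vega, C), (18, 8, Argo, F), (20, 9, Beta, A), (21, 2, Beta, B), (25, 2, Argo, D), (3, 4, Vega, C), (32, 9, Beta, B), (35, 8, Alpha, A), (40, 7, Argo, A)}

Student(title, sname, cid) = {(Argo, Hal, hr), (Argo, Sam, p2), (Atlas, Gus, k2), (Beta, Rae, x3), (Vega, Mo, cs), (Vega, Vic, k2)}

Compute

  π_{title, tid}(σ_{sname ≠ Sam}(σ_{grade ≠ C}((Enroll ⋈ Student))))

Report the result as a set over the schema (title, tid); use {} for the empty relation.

{(Argo, 18), (Argo, 25), (Argo, 40), (Beta, 20), (Beta, 21), (Beta, 32)}

Natural join on title: {(12, 4, Vega, C, Mo, cs), (12, 4, Vega, C, Vic, k2), (18, 8, Argo, F, Hal, hr), (18, 8, Argo, F, Sam, p2), (20, 9, Beta, A, Rae, x3), (21, 2, Beta, B, Rae, x3), (25, 2, Argo, D, Hal, hr), (25, 2, Argo, D, Sam, p2), (3, 4, Vega, C, Mo, cs), (3, 4, Vega, C, Vic, k2), (32, 9, Beta, B, Rae, x3), (40, 7, Argo, A, Hal, hr), (40, 7, Argo, A, Sam, p2)}
Selection grade ≠ C: {(18, 8, Argo, F, Hal, hr), (18, 8, Argo, F, Sam, p2), (20, 9, Beta, A, Rae, x3), (21, 2, Beta, B, Rae, x3), (25, 2, Argo, D, Hal, hr), (25, 2, Argo, D, Sam, p2), (32, 9, Beta, B, Rae, x3), (40, 7, Argo, A, Hal, hr), (40, 7, Argo, A, Sam, p2)}
Selection sname ≠ Sam: {(18, 8, Argo, F, Hal, hr), (20, 9, Beta, A, Rae, x3), (21, 2, Beta, B, Rae, x3), (25, 2, Argo, D, Hal, hr), (32, 9, Beta, B, Rae, x3), (40, 7, Argo, A, Hal, hr)}
Keep only column(s) title, tid: {(Argo, 18), (Argo, 25), (Argo, 40), (Beta, 20), (Beta, 21), (Beta, 32)}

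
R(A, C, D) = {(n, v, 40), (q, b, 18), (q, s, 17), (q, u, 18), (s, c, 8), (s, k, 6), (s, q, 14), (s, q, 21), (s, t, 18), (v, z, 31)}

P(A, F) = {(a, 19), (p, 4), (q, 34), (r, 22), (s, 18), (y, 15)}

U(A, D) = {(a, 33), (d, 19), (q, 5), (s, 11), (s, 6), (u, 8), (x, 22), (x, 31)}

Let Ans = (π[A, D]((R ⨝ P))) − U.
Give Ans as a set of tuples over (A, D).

{(q, 17), (q, 18), (s, 14), (s, 18), (s, 21), (s, 8)}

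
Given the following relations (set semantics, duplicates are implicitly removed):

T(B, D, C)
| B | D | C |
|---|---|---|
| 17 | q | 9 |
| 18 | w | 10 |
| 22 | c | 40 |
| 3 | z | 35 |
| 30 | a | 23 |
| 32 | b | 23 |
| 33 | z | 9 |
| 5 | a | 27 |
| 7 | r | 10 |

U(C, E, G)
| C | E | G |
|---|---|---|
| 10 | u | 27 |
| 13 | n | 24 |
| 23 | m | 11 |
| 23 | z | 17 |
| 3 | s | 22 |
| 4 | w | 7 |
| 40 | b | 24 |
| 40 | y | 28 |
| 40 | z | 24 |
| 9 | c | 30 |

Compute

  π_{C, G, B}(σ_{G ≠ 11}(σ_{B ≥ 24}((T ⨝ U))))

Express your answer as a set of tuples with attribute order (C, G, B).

{(23, 17, 30), (23, 17, 32), (9, 30, 33)}

Joining T and U on C yields {(17, q, 9, c, 30), (18, w, 10, u, 27), (22, c, 40, b, 24), (22, c, 40, y, 28), (22, c, 40, z, 24), (30, a, 23, m, 11), (30, a, 23, z, 17), (32, b, 23, m, 11), (32, b, 23, z, 17), (33, z, 9, c, 30), (7, r, 10, u, 27)}.
Apply σ_{B ≥ 24}; surviving tuples: {(30, a, 23, m, 11), (30, a, 23, z, 17), (32, b, 23, m, 11), (32, b, 23, z, 17), (33, z, 9, c, 30)}
Apply σ_{G ≠ 11}; surviving tuples: {(30, a, 23, z, 17), (32, b, 23, z, 17), (33, z, 9, c, 30)}
Projecting to C, G, B: {(23, 17, 30), (23, 17, 32), (9, 30, 33)}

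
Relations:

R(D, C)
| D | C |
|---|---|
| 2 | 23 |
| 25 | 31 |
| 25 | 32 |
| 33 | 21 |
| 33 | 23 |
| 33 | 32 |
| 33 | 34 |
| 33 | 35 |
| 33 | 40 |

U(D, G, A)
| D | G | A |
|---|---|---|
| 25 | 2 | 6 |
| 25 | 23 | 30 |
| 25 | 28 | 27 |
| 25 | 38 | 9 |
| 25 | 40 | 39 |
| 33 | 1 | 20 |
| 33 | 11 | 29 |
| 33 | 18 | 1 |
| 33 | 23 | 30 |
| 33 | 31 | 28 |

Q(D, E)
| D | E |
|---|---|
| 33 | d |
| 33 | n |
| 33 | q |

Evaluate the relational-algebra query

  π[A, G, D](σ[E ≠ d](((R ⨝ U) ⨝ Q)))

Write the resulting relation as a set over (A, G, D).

{(1, 18, 33), (20, 1, 33), (28, 31, 33), (29, 11, 33), (30, 23, 33)}

Joining R and U on D yields {(25, 31, 2, 6), (25, 31, 23, 30), (25, 31, 28, 27), (25, 31, 38, 9), (25, 31, 40, 39), (25, 32, 2, 6), (25, 32, 23, 30), (25, 32, 28, 27), (25, 32, 38, 9), (25, 32, 40, 39), (33, 21, 1, 20), (33, 21, 11, 29), (33, 21, 18, 1), (33, 21, 23, 30), (33, 21, 31, 28), (33, 23, 1, 20), (33, 23, 11, 29), (33, 23, 18, 1), (33, 23, 23, 30), (33, 23, 31, 28), (33, 32, 1, 20), (33, 32, 11, 29), (33, 32, 18, 1), (33, 32, 23, 30), (33, 32, 31, 28), (33, 34, 1, 20), (33, 34, 11, 29), (33, 34, 18, 1), (33, 34, 23, 30), (33, 34, 31, 28), (33, 35, 1, 20), (33, 35, 11, 29), (33, 35, 18, 1), (33, 35, 23, 30), (33, 35, 31, 28), (33, 40, 1, 20), (33, 40, 11, 29), (33, 40, 18, 1), (33, 40, 23, 30), (33, 40, 31, 28)}.
Joining (R ⨝ U) and Q on D yields {(33, 21, 1, 20, d), (33, 21, 1, 20, n), (33, 21, 1, 20, q), (33, 21, 11, 29, d), (33, 21, 11, 29, n), (33, 21, 11, 29, q), (33, 21, 18, 1, d), (33, 21, 18, 1, n), (33, 21, 18, 1, q), (33, 21, 23, 30, d), (33, 21, 23, 30, n), (33, 21, 23, 30, q), (33, 21, 31, 28, d), (33, 21, 31, 28, n), (33, 21, 31, 28, q), (33, 23, 1, 20, d), (33, 23, 1, 20, n), (33, 23, 1, 20, q), (33, 23, 11, 29, d), (33, 23, 11, 29, n), (33, 23, 11, 29, q), (33, 23, 18, 1, d), (33, 23, 18, 1, n), (33, 23, 18, 1, q), (33, 23, 23, 30, d), (33, 23, 23, 30, n), (33, 23, 23, 30, q), (33, 23, 31, 28, d), (33, 23, 31, 28, n), (33, 23, 31, 28, q), (33, 32, 1, 20, d), (33, 32, 1, 20, n), (33, 32, 1, 20, q), (33, 32, 11, 29, d), (33, 32, 11, 29, n), (33, 32, 11, 29, q), (33, 32, 18, 1, d), (33, 32, 18, 1, n), (33, 32, 18, 1, q), (33, 32, 23, 30, d), (33, 32, 23, 30, n), (33, 32, 23, 30, q), (33, 32, 31, 28, d), (33, 32, 31, 28, n), (33, 32, 31, 28, q), (33, 34, 1, 20, d), (33, 34, 1, 20, n), (33, 34, 1, 20, q), (33, 34, 11, 29, d), (33, 34, 11, 29, n), (33, 34, 11, 29, q), (33, 34, 18, 1, d), (33, 34, 18, 1, n), (33, 34, 18, 1, q), (33, 34, 23, 30, d), (33, 34, 23, 30, n), (33, 34, 23, 30, q), (33, 34, 31, 28, d), (33, 34, 31, 28, n), (33, 34, 31, 28, q), (33, 35, 1, 20, d), (33, 35, 1, 20, n), (33, 35, 1, 20, q), (33, 35, 11, 29, d), (33, 35, 11, 29, n), (33, 35, 11, 29, q), (33, 35, 18, 1, d), (33, 35, 18, 1, n), (33, 35, 18, 1, q), (33, 35, 23, 30, d), (33, 35, 23, 30, n), (33, 35, 23, 30, q), (33, 35, 31, 28, d), (33, 35, 31, 28, n), (33, 35, 31, 28, q), (33, 40, 1, 20, d), (33, 40, 1, 20, n), (33, 40, 1, 20, q), (33, 40, 11, 29, d), (33, 40, 11, 29, n), (33, 40, 11, 29, q), (33, 40, 18, 1, d), (33, 40, 18, 1, n), (33, 40, 18, 1, q), (33, 40, 23, 30, d), (33, 40, 23, 30, n), (33, 40, 23, 30, q), (33, 40, 31, 28, d), (33, 40, 31, 28, n), (33, 40, 31, 28, q)}.
σ[E ≠ d]: keep tuples satisfying E ≠ d → {(33, 21, 1, 20, n), (33, 21, 1, 20, q), (33, 21, 11, 29, n), (33, 21, 11, 29, q), (33, 21, 18, 1, n), (33, 21, 18, 1, q), (33, 21, 23, 30, n), (33, 21, 23, 30, q), (33, 21, 31, 28, n), (33, 21, 31, 28, q), (33, 23, 1, 20, n), (33, 23, 1, 20, q), (33, 23, 11, 29, n), (33, 23, 11, 29, q), (33, 23, 18, 1, n), (33, 23, 18, 1, q), (33, 23, 23, 30, n), (33, 23, 23, 30, q), (33, 23, 31, 28, n), (33, 23, 31, 28, q), (33, 32, 1, 20, n), (33, 32, 1, 20, q), (33, 32, 11, 29, n), (33, 32, 11, 29, q), (33, 32, 18, 1, n), (33, 32, 18, 1, q), (33, 32, 23, 30, n), (33, 32, 23, 30, q), (33, 32, 31, 28, n), (33, 32, 31, 28, q), (33, 34, 1, 20, n), (33, 34, 1, 20, q), (33, 34, 11, 29, n), (33, 34, 11, 29, q), (33, 34, 18, 1, n), (33, 34, 18, 1, q), (33, 34, 23, 30, n), (33, 34, 23, 30, q), (33, 34, 31, 28, n), (33, 34, 31, 28, q), (33, 35, 1, 20, n), (33, 35, 1, 20, q), (33, 35, 11, 29, n), (33, 35, 11, 29, q), (33, 35, 18, 1, n), (33, 35, 18, 1, q), (33, 35, 23, 30, n), (33, 35, 23, 30, q), (33, 35, 31, 28, n), (33, 35, 31, 28, q), (33, 40, 1, 20, n), (33, 40, 1, 20, q), (33, 40, 11, 29, n), (33, 40, 11, 29, q), (33, 40, 18, 1, n), (33, 40, 18, 1, q), (33, 40, 23, 30, n), (33, 40, 23, 30, q), (33, 40, 31, 28, n), (33, 40, 31, 28, q)}
Projecting to A, G, D (55 duplicate(s) eliminated): {(1, 18, 33), (20, 1, 33), (28, 31, 33), (29, 11, 33), (30, 23, 33)}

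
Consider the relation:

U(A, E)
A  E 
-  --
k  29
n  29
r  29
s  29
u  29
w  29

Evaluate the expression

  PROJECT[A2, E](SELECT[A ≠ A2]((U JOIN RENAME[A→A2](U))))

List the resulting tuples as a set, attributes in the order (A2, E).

ρ[A→A2]: schema becomes (A2, E); tuples unchanged.
Joining U and RENAME[A→A2](U) on E yields {(k, 29, k), (k, 29, n), (k, 29, r), (k, 29, s), (k, 29, u), (k, 29, w), (n, 29, k), (n, 29, n), (n, 29, r), (n, 29, s), (n, 29, u), (n, 29, w), (r, 29, k), (r, 29, n), (r, 29, r), (r, 29, s), (r, 29, u), (r, 29, w), (s, 29, k), (s, 29, n), (s, 29, r), (s, 29, s), (s, 29, u), (s, 29, w), (u, 29, k), (u, 29, n), (u, 29, r), (u, 29, s), (u, 29, u), (u, 29, w), (w, 29, k), (w, 29, n), (w, 29, r), (w, 29, s), (w, 29, u), (w, 29, w)}.
Apply σ_{A ≠ A2}; surviving tuples: {(k, 29, n), (k, 29, r), (k, 29, s), (k, 29, u), (k, 29, w), (n, 29, k), (n, 29, r), (n, 29, s), (n, 29, u), (n, 29, w), (r, 29, k), (r, 29, n), (r, 29, s), (r, 29, u), (r, 29, w), (s, 29, k), (s, 29, n), (s, 29, r), (s, 29, u), (s, 29, w), (u, 29, k), (u, 29, n), (u, 29, r), (u, 29, s), (u, 29, w), (w, 29, k), (w, 29, n), (w, 29, r), (w, 29, s), (w, 29, u)}
π[A2, E]: project onto (A2, E) (24 duplicate(s) eliminated) → {(k, 29), (n, 29), (r, 29), (s, 29), (u, 29), (w, 29)}

{(k, 29), (n, 29), (r, 29), (s, 29), (u, 29), (w, 29)}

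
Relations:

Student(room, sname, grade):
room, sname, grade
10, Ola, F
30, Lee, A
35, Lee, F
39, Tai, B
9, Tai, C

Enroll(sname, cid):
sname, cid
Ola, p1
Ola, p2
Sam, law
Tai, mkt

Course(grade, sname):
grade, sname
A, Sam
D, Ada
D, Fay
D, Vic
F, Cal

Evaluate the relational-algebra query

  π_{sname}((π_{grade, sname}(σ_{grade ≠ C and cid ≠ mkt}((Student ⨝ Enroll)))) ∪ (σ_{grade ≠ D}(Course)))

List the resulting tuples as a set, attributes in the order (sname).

Joining Student and Enroll on sname yields {(10, Ola, F, p1), (10, Ola, F, p2), (39, Tai, B, mkt), (9, Tai, C, mkt)}.
Apply σ_{grade ≠ C and cid ≠ mkt}; surviving tuples: {(10, Ola, F, p1), (10, Ola, F, p2)}
π_{grade, sname} gives {(F, Ola)} (1 duplicate(s) eliminated).
Apply σ_{grade ≠ D}; surviving tuples: {(A, Sam), (F, Cal)}
Set union of the two operands is {(A, Sam), (F, Cal), (F, Ola)}.
π_{sname} gives {Cal, Ola, Sam}.

{Cal, Ola, Sam}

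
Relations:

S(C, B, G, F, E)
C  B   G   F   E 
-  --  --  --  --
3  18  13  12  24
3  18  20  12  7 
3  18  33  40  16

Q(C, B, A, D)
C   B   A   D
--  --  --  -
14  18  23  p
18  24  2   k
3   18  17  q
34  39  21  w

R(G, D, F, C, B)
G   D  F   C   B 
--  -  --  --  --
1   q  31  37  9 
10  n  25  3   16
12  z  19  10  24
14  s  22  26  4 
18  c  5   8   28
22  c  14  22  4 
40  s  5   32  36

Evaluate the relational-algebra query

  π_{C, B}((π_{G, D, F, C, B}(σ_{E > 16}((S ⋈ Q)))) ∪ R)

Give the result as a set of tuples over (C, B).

{(10, 24), (22, 4), (26, 4), (3, 16), (3, 18), (32, 36), (37, 9), (8, 28)}

Joining S and Q on C, B yields {(3, 18, 13, 12, 24, 17, q), (3, 18, 20, 12, 7, 17, q), (3, 18, 33, 40, 16, 17, q)}.
Filtering on E > 16 leaves {(3, 18, 13, 12, 24, 17, q)}.
π[G, D, F, C, B]: project onto (G, D, F, C, B) → {(13, q, 12, 3, 18)}
Union: {(13, q, 12, 3, 18)} with {(1, q, 31, 37, 9), (10, n, 25, 3, 16), (12, z, 19, 10, 24), (14, s, 22, 26, 4), (18, c, 5, 8, 28), (22, c, 14, 22, 4), (40, s, 5, 32, 36)} → {(1, q, 31, 37, 9), (10, n, 25, 3, 16), (12, z, 19, 10, 24), (13, q, 12, 3, 18), (14, s, 22, 26, 4), (18, c, 5, 8, 28), (22, c, 14, 22, 4), (40, s, 5, 32, 36)}
π[C, B]: project onto (C, B) → {(10, 24), (22, 4), (26, 4), (3, 16), (3, 18), (32, 36), (37, 9), (8, 28)}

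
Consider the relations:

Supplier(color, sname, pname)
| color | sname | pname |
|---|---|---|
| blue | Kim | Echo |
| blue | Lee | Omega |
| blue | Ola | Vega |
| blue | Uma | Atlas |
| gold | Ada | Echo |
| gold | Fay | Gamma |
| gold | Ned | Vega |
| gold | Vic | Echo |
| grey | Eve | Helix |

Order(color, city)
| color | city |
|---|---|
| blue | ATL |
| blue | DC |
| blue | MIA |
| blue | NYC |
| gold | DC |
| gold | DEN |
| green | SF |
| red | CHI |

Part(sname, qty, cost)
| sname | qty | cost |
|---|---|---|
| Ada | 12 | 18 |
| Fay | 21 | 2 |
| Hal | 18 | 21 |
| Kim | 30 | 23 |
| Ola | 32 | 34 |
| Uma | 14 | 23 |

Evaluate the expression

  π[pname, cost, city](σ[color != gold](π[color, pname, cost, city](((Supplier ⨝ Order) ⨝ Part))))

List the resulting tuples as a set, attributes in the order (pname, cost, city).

{(Atlas, 23, ATL), (Atlas, 23, DC), (Atlas, 23, MIA), (Atlas, 23, NYC), (Echo, 23, ATL), (Echo, 23, DC), (Echo, 23, MIA), (Echo, 23, NYC), (Vega, 34, ATL), (Vega, 34, DC), (Vega, 34, MIA), (Vega, 34, NYC)}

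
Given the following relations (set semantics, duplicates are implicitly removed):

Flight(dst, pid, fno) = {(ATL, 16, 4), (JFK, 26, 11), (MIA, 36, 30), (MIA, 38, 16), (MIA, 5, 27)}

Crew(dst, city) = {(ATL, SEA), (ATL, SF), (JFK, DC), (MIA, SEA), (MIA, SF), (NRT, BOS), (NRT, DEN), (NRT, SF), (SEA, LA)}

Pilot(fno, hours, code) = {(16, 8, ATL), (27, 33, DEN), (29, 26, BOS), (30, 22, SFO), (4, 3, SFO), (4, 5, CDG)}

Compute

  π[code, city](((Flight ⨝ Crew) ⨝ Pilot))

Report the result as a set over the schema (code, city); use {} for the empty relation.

{(ATL, SEA), (ATL, SF), (CDG, SEA), (CDG, SF), (DEN, SEA), (DEN, SF), (SFO, SEA), (SFO, SF)}

Joining Flight and Crew on dst yields {(ATL, 16, 4, SEA), (ATL, 16, 4, SF), (JFK, 26, 11, DC), (MIA, 36, 30, SEA), (MIA, 36, 30, SF), (MIA, 38, 16, SEA), (MIA, 38, 16, SF), (MIA, 5, 27, SEA), (MIA, 5, 27, SF)}.
Joining (Flight ⨝ Crew) and Pilot on fno yields {(ATL, 16, 4, SEA, 3, SFO), (ATL, 16, 4, SEA, 5, CDG), (ATL, 16, 4, SF, 3, SFO), (ATL, 16, 4, SF, 5, CDG), (MIA, 36, 30, SEA, 22, SFO), (MIA, 36, 30, SF, 22, SFO), (MIA, 38, 16, SEA, 8, ATL), (MIA, 38, 16, SF, 8, ATL), (MIA, 5, 27, SEA, 33, DEN), (MIA, 5, 27, SF, 33, DEN)}.
Keep only column(s) code, city (2 duplicate(s) eliminated): {(ATL, SEA), (ATL, SF), (CDG, SEA), (CDG, SF), (DEN, SEA), (DEN, SF), (SFO, SEA), (SFO, SF)}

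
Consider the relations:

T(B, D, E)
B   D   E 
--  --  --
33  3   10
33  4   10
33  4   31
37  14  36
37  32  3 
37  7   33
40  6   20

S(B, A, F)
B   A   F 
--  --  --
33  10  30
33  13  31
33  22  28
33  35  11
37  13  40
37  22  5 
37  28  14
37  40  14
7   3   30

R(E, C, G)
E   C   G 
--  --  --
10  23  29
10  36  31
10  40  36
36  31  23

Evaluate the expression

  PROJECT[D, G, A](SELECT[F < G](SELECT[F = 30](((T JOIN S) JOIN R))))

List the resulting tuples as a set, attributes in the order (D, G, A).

{(3, 31, 10), (3, 36, 10), (4, 31, 10), (4, 36, 10)}

Joining T and S on B yields {(33, 3, 10, 10, 30), (33, 3, 10, 13, 31), (33, 3, 10, 22, 28), (33, 3, 10, 35, 11), (33, 4, 10, 10, 30), (33, 4, 10, 13, 31), (33, 4, 10, 22, 28), (33, 4, 10, 35, 11), (33, 4, 31, 10, 30), (33, 4, 31, 13, 31), (33, 4, 31, 22, 28), (33, 4, 31, 35, 11), (37, 14, 36, 13, 40), (37, 14, 36, 22, 5), (37, 14, 36, 28, 14), (37, 14, 36, 40, 14), (37, 32, 3, 13, 40), (37, 32, 3, 22, 5), (37, 32, 3, 28, 14), (37, 32, 3, 40, 14), (37, 7, 33, 13, 40), (37, 7, 33, 22, 5), (37, 7, 33, 28, 14), (37, 7, 33, 40, 14)}.
Joining (T JOIN S) and R on E yields {(33, 3, 10, 10, 30, 23, 29), (33, 3, 10, 10, 30, 36, 31), (33, 3, 10, 10, 30, 40, 36), (33, 3, 10, 13, 31, 23, 29), (33, 3, 10, 13, 31, 36, 31), (33, 3, 10, 13, 31, 40, 36), (33, 3, 10, 22, 28, 23, 29), (33, 3, 10, 22, 28, 36, 31), (33, 3, 10, 22, 28, 40, 36), (33, 3, 10, 35, 11, 23, 29), (33, 3, 10, 35, 11, 36, 31), (33, 3, 10, 35, 11, 40, 36), (33, 4, 10, 10, 30, 23, 29), (33, 4, 10, 10, 30, 36, 31), (33, 4, 10, 10, 30, 40, 36), (33, 4, 10, 13, 31, 23, 29), (33, 4, 10, 13, 31, 36, 31), (33, 4, 10, 13, 31, 40, 36), (33, 4, 10, 22, 28, 23, 29), (33, 4, 10, 22, 28, 36, 31), (33, 4, 10, 22, 28, 40, 36), (33, 4, 10, 35, 11, 23, 29), (33, 4, 10, 35, 11, 36, 31), (33, 4, 10, 35, 11, 40, 36), (37, 14, 36, 13, 40, 31, 23), (37, 14, 36, 22, 5, 31, 23), (37, 14, 36, 28, 14, 31, 23), (37, 14, 36, 40, 14, 31, 23)}.
Filtering on F = 30 leaves {(33, 3, 10, 10, 30, 23, 29), (33, 3, 10, 10, 30, 36, 31), (33, 3, 10, 10, 30, 40, 36), (33, 4, 10, 10, 30, 23, 29), (33, 4, 10, 10, 30, 36, 31), (33, 4, 10, 10, 30, 40, 36)}.
Filtering on F < G leaves {(33, 3, 10, 10, 30, 36, 31), (33, 3, 10, 10, 30, 40, 36), (33, 4, 10, 10, 30, 36, 31), (33, 4, 10, 10, 30, 40, 36)}.
Projecting to D, G, A: {(3, 31, 10), (3, 36, 10), (4, 31, 10), (4, 36, 10)}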